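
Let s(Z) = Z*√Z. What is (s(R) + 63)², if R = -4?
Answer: 3905 - 1008*I ≈ 3905.0 - 1008.0*I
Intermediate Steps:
s(Z) = Z^(3/2)
(s(R) + 63)² = ((-4)^(3/2) + 63)² = (-8*I + 63)² = (63 - 8*I)²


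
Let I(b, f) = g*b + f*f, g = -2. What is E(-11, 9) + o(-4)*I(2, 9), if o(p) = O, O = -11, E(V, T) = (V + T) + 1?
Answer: -848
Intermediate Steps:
I(b, f) = f² - 2*b (I(b, f) = -2*b + f*f = -2*b + f² = f² - 2*b)
E(V, T) = 1 + T + V (E(V, T) = (T + V) + 1 = 1 + T + V)
o(p) = -11
E(-11, 9) + o(-4)*I(2, 9) = (1 + 9 - 11) - 11*(9² - 2*2) = -1 - 11*(81 - 4) = -1 - 11*77 = -1 - 847 = -848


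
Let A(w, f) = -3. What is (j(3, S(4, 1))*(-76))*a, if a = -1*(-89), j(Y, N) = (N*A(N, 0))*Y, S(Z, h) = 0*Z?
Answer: 0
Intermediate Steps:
S(Z, h) = 0
j(Y, N) = -3*N*Y (j(Y, N) = (N*(-3))*Y = (-3*N)*Y = -3*N*Y)
a = 89
(j(3, S(4, 1))*(-76))*a = (-3*0*3*(-76))*89 = (0*(-76))*89 = 0*89 = 0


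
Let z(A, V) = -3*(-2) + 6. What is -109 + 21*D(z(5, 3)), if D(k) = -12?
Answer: -361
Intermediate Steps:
z(A, V) = 12 (z(A, V) = 6 + 6 = 12)
-109 + 21*D(z(5, 3)) = -109 + 21*(-12) = -109 - 252 = -361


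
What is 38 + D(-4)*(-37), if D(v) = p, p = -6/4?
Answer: 187/2 ≈ 93.500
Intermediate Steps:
p = -3/2 (p = -6*¼ = -3/2 ≈ -1.5000)
D(v) = -3/2
38 + D(-4)*(-37) = 38 - 3/2*(-37) = 38 + 111/2 = 187/2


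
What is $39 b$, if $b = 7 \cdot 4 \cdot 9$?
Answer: $9828$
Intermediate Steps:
$b = 252$ ($b = 28 \cdot 9 = 252$)
$39 b = 39 \cdot 252 = 9828$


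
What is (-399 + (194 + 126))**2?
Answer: 6241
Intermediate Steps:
(-399 + (194 + 126))**2 = (-399 + 320)**2 = (-79)**2 = 6241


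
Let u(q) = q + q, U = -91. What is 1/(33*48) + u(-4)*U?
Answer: 1153153/1584 ≈ 728.00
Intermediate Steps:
u(q) = 2*q
1/(33*48) + u(-4)*U = 1/(33*48) + (2*(-4))*(-91) = (1/33)*(1/48) - 8*(-91) = 1/1584 + 728 = 1153153/1584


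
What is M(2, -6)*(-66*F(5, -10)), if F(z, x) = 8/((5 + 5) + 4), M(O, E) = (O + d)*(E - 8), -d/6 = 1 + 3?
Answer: -11616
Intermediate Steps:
d = -24 (d = -6*(1 + 3) = -6*4 = -24)
M(O, E) = (-24 + O)*(-8 + E) (M(O, E) = (O - 24)*(E - 8) = (-24 + O)*(-8 + E))
F(z, x) = 4/7 (F(z, x) = 8/(10 + 4) = 8/14 = 8*(1/14) = 4/7)
M(2, -6)*(-66*F(5, -10)) = (192 - 24*(-6) - 8*2 - 6*2)*(-66*4/7) = (192 + 144 - 16 - 12)*(-264/7) = 308*(-264/7) = -11616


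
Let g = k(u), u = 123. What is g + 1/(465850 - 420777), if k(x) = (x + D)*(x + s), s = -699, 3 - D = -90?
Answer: -5607802367/45073 ≈ -1.2442e+5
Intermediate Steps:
D = 93 (D = 3 - 1*(-90) = 3 + 90 = 93)
k(x) = (-699 + x)*(93 + x) (k(x) = (x + 93)*(x - 699) = (93 + x)*(-699 + x) = (-699 + x)*(93 + x))
g = -124416 (g = -65007 + 123**2 - 606*123 = -65007 + 15129 - 74538 = -124416)
g + 1/(465850 - 420777) = -124416 + 1/(465850 - 420777) = -124416 + 1/45073 = -5607802367/45073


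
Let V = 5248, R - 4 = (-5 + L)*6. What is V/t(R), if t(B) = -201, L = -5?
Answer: -5248/201 ≈ -26.109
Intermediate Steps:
R = -56 (R = 4 + (-5 - 5)*6 = 4 - 10*6 = 4 - 60 = -56)
V/t(R) = 5248/(-201) = 5248*(-1/201) = -5248/201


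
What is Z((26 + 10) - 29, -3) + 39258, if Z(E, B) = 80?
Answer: 39338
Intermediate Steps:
Z((26 + 10) - 29, -3) + 39258 = 80 + 39258 = 39338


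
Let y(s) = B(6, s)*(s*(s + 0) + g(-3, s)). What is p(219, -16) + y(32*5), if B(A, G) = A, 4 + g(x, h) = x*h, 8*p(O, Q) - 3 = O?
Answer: 602895/4 ≈ 1.5072e+5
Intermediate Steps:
p(O, Q) = 3/8 + O/8
g(x, h) = -4 + h*x (g(x, h) = -4 + x*h = -4 + h*x)
y(s) = -24 - 18*s + 6*s**2 (y(s) = 6*(s*(s + 0) + (-4 + s*(-3))) = 6*(s*s + (-4 - 3*s)) = 6*(s**2 + (-4 - 3*s)) = 6*(-4 + s**2 - 3*s) = -24 - 18*s + 6*s**2)
p(219, -16) + y(32*5) = (3/8 + (1/8)*219) + (-24 - 576*5 + 6*(32*5)**2) = (3/8 + 219/8) + (-24 - 18*160 + 6*160**2) = 111/4 + (-24 - 2880 + 6*25600) = 111/4 + (-24 - 2880 + 153600) = 111/4 + 150696 = 602895/4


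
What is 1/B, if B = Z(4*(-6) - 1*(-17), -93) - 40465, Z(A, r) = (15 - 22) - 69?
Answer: -1/40541 ≈ -2.4666e-5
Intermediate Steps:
Z(A, r) = -76 (Z(A, r) = -7 - 69 = -76)
B = -40541 (B = -76 - 40465 = -40541)
1/B = 1/(-40541) = -1/40541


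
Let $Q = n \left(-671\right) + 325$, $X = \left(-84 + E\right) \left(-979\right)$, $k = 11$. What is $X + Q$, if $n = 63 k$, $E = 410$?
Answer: $-783832$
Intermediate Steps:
$n = 693$ ($n = 63 \cdot 11 = 693$)
$X = -319154$ ($X = \left(-84 + 410\right) \left(-979\right) = 326 \left(-979\right) = -319154$)
$Q = -464678$ ($Q = 693 \left(-671\right) + 325 = -465003 + 325 = -464678$)
$X + Q = -319154 - 464678 = -783832$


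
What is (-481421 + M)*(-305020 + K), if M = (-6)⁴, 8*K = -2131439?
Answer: 2194938969875/8 ≈ 2.7437e+11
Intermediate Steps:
K = -2131439/8 (K = (⅛)*(-2131439) = -2131439/8 ≈ -2.6643e+5)
M = 1296
(-481421 + M)*(-305020 + K) = (-481421 + 1296)*(-305020 - 2131439/8) = -480125*(-4571599/8) = 2194938969875/8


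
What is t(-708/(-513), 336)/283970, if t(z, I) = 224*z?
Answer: 26432/24279435 ≈ 0.0010887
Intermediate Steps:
t(-708/(-513), 336)/283970 = (224*(-708/(-513)))/283970 = (224*(-708*(-1/513)))*(1/283970) = (224*(236/171))*(1/283970) = (52864/171)*(1/283970) = 26432/24279435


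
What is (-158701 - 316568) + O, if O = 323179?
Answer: -152090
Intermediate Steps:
(-158701 - 316568) + O = (-158701 - 316568) + 323179 = -475269 + 323179 = -152090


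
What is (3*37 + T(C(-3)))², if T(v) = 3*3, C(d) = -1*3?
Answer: 14400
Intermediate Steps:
C(d) = -3
T(v) = 9
(3*37 + T(C(-3)))² = (3*37 + 9)² = (111 + 9)² = 120² = 14400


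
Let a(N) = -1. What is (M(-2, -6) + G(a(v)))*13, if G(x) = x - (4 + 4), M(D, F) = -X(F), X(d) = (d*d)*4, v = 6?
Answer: -1989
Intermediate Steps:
X(d) = 4*d² (X(d) = d²*4 = 4*d²)
M(D, F) = -4*F²
G(x) = -8 + x (G(x) = x - 1*8 = x - 8 = -8 + x)
(M(-2, -6) + G(a(v)))*13 = (-4*(-6)² + (-8 - 1))*13 = (-4*36 - 9)*13 = (-144 - 9)*13 = -153*13 = -1989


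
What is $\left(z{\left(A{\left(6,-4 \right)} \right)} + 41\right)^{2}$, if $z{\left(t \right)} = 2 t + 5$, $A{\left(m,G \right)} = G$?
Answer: $1444$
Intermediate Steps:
$z{\left(t \right)} = 5 + 2 t$
$\left(z{\left(A{\left(6,-4 \right)} \right)} + 41\right)^{2} = \left(\left(5 + 2 \left(-4\right)\right) + 41\right)^{2} = \left(\left(5 - 8\right) + 41\right)^{2} = \left(-3 + 41\right)^{2} = 38^{2} = 1444$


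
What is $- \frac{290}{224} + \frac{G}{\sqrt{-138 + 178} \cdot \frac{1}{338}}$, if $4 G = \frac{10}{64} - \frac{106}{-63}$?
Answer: $- \frac{145}{112} + \frac{626483 \sqrt{10}}{80640} \approx 23.273$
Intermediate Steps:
$G = \frac{3707}{8064}$ ($G = \frac{\frac{10}{64} - \frac{106}{-63}}{4} = \frac{10 \cdot \frac{1}{64} - - \frac{106}{63}}{4} = \frac{\frac{5}{32} + \frac{106}{63}}{4} = \frac{1}{4} \cdot \frac{3707}{2016} = \frac{3707}{8064} \approx 0.4597$)
$- \frac{290}{224} + \frac{G}{\sqrt{-138 + 178} \cdot \frac{1}{338}} = - \frac{290}{224} + \frac{3707}{8064 \frac{\sqrt{-138 + 178}}{338}} = \left(-290\right) \frac{1}{224} + \frac{3707}{8064 \sqrt{40} \cdot \frac{1}{338}} = - \frac{145}{112} + \frac{3707}{8064 \cdot 2 \sqrt{10} \cdot \frac{1}{338}} = - \frac{145}{112} + \frac{3707}{8064 \frac{\sqrt{10}}{169}} = - \frac{145}{112} + \frac{3707 \frac{169 \sqrt{10}}{10}}{8064} = - \frac{145}{112} + \frac{626483 \sqrt{10}}{80640}$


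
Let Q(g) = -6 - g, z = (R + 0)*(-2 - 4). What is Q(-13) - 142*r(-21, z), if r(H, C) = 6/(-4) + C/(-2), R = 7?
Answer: -2762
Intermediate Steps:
z = -42 (z = (7 + 0)*(-2 - 4) = 7*(-6) = -42)
r(H, C) = -3/2 - C/2 (r(H, C) = 6*(-1/4) + C*(-1/2) = -3/2 - C/2)
Q(-13) - 142*r(-21, z) = (-6 - 1*(-13)) - 142*(-3/2 - 1/2*(-42)) = (-6 + 13) - 142*(-3/2 + 21) = 7 - 142*39/2 = 7 - 2769 = -2762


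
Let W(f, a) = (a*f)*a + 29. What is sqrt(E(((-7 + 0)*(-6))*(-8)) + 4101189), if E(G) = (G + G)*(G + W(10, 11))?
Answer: sqrt(3494373) ≈ 1869.3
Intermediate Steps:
W(f, a) = 29 + f*a**2 (W(f, a) = f*a**2 + 29 = 29 + f*a**2)
E(G) = 2*G*(1239 + G) (E(G) = (G + G)*(G + (29 + 10*11**2)) = (2*G)*(G + (29 + 10*121)) = (2*G)*(G + (29 + 1210)) = (2*G)*(G + 1239) = (2*G)*(1239 + G) = 2*G*(1239 + G))
sqrt(E(((-7 + 0)*(-6))*(-8)) + 4101189) = sqrt(2*(((-7 + 0)*(-6))*(-8))*(1239 + ((-7 + 0)*(-6))*(-8)) + 4101189) = sqrt(2*(-7*(-6)*(-8))*(1239 - 7*(-6)*(-8)) + 4101189) = sqrt(2*(42*(-8))*(1239 + 42*(-8)) + 4101189) = sqrt(2*(-336)*(1239 - 336) + 4101189) = sqrt(2*(-336)*903 + 4101189) = sqrt(-606816 + 4101189) = sqrt(3494373)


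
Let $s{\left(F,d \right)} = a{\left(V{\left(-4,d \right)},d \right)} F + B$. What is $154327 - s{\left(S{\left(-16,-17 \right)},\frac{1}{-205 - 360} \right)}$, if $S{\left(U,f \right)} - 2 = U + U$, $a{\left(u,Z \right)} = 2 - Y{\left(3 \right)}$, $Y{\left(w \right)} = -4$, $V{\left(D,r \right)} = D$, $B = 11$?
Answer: $154496$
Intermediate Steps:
$a{\left(u,Z \right)} = 6$ ($a{\left(u,Z \right)} = 2 - -4 = 2 + 4 = 6$)
$S{\left(U,f \right)} = 2 + 2 U$ ($S{\left(U,f \right)} = 2 + \left(U + U\right) = 2 + 2 U$)
$s{\left(F,d \right)} = 11 + 6 F$ ($s{\left(F,d \right)} = 6 F + 11 = 11 + 6 F$)
$154327 - s{\left(S{\left(-16,-17 \right)},\frac{1}{-205 - 360} \right)} = 154327 - \left(11 + 6 \left(2 + 2 \left(-16\right)\right)\right) = 154327 - \left(11 + 6 \left(2 - 32\right)\right) = 154327 - \left(11 + 6 \left(-30\right)\right) = 154327 - \left(11 - 180\right) = 154327 - -169 = 154327 + 169 = 154496$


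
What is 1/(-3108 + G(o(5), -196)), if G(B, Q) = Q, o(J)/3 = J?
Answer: -1/3304 ≈ -0.00030266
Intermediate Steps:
o(J) = 3*J
1/(-3108 + G(o(5), -196)) = 1/(-3108 - 196) = 1/(-3304) = -1/3304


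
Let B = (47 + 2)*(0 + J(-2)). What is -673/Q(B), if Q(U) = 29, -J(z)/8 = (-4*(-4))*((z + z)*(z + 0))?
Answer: -673/29 ≈ -23.207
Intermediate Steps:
J(z) = -256*z² (J(z) = -8*(-4*(-4))*(z + z)*(z + 0) = -128*(2*z)*z = -128*2*z² = -256*z²)
B = -50176 (B = (47 + 2)*(0 - 256*(-2)²) = 49*(0 - 256*4) = 49*(0 - 1024) = 49*(-1024) = -50176)
-673/Q(B) = -673/29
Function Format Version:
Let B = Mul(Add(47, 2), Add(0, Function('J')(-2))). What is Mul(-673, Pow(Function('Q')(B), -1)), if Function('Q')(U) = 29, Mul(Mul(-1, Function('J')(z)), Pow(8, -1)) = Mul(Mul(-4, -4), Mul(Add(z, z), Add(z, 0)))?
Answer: Rational(-673, 29) ≈ -23.207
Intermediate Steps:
Function('J')(z) = Mul(-256, Pow(z, 2)) (Function('J')(z) = Mul(-8, Mul(Mul(-4, -4), Mul(Add(z, z), Add(z, 0)))) = Mul(-8, Mul(16, Mul(Mul(2, z), z))) = Mul(-8, Mul(16, Mul(2, Pow(z, 2)))) = Mul(-8, Mul(32, Pow(z, 2))) = Mul(-256, Pow(z, 2)))
B = -50176 (B = Mul(Add(47, 2), Add(0, Mul(-256, Pow(-2, 2)))) = Mul(49, Add(0, Mul(-256, 4))) = Mul(49, Add(0, -1024)) = Mul(49, -1024) = -50176)
Mul(-673, Pow(Function('Q')(B), -1)) = Mul(-673, Pow(29, -1)) = Mul(-673, Rational(1, 29)) = Rational(-673, 29)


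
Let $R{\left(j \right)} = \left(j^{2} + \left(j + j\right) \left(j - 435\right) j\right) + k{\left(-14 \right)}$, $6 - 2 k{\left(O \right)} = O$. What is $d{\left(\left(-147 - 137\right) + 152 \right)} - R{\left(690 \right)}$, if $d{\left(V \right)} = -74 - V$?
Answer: $-243287052$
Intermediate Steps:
$k{\left(O \right)} = 3 - \frac{O}{2}$
$R{\left(j \right)} = 10 + j^{2} + 2 j^{2} \left(-435 + j\right)$ ($R{\left(j \right)} = \left(j^{2} + \left(j + j\right) \left(j - 435\right) j\right) + \left(3 - -7\right) = \left(j^{2} + 2 j \left(-435 + j\right) j\right) + \left(3 + 7\right) = \left(j^{2} + 2 j \left(-435 + j\right) j\right) + 10 = \left(j^{2} + 2 j^{2} \left(-435 + j\right)\right) + 10 = 10 + j^{2} + 2 j^{2} \left(-435 + j\right)$)
$d{\left(\left(-147 - 137\right) + 152 \right)} - R{\left(690 \right)} = \left(-74 - \left(\left(-147 - 137\right) + 152\right)\right) - \left(10 - 869 \cdot 690^{2} + 2 \cdot 690^{3}\right) = \left(-74 - \left(-284 + 152\right)\right) - \left(10 - 413730900 + 2 \cdot 328509000\right) = \left(-74 - -132\right) - \left(10 - 413730900 + 657018000\right) = \left(-74 + 132\right) - 243287110 = 58 - 243287110 = -243287052$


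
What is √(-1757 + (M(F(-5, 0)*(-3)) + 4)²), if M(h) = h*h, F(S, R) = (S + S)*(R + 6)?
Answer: √1050017459 ≈ 32404.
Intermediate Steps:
F(S, R) = 2*S*(6 + R) (F(S, R) = (2*S)*(6 + R) = 2*S*(6 + R))
M(h) = h²
√(-1757 + (M(F(-5, 0)*(-3)) + 4)²) = √(-1757 + (((2*(-5)*(6 + 0))*(-3))² + 4)²) = √(-1757 + (((2*(-5)*6)*(-3))² + 4)²) = √(-1757 + ((-60*(-3))² + 4)²) = √(-1757 + (180² + 4)²) = √(-1757 + (32400 + 4)²) = √(-1757 + 32404²) = √(-1757 + 1050019216) = √1050017459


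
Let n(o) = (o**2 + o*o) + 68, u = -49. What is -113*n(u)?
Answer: -550310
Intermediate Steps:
n(o) = 68 + 2*o**2 (n(o) = (o**2 + o**2) + 68 = 2*o**2 + 68 = 68 + 2*o**2)
-113*n(u) = -113*(68 + 2*(-49)**2) = -113*(68 + 2*2401) = -113*(68 + 4802) = -113*4870 = -550310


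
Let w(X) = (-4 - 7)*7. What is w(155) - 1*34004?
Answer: -34081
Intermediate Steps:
w(X) = -77 (w(X) = -11*7 = -77)
w(155) - 1*34004 = -77 - 1*34004 = -77 - 34004 = -34081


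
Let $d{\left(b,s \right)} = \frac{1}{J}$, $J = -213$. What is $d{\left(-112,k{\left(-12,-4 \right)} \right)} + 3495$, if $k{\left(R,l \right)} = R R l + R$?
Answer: $\frac{744434}{213} \approx 3495.0$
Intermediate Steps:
$k{\left(R,l \right)} = R + l R^{2}$ ($k{\left(R,l \right)} = R^{2} l + R = l R^{2} + R = R + l R^{2}$)
$d{\left(b,s \right)} = - \frac{1}{213}$ ($d{\left(b,s \right)} = \frac{1}{-213} = - \frac{1}{213}$)
$d{\left(-112,k{\left(-12,-4 \right)} \right)} + 3495 = - \frac{1}{213} + 3495 = \frac{744434}{213}$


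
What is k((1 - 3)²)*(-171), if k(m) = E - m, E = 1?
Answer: 513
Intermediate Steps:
k(m) = 1 - m
k((1 - 3)²)*(-171) = (1 - (1 - 3)²)*(-171) = (1 - 1*(-2)²)*(-171) = (1 - 1*4)*(-171) = (1 - 4)*(-171) = -3*(-171) = 513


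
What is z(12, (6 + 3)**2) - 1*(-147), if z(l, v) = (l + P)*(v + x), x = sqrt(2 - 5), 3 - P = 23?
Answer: -501 - 8*I*sqrt(3) ≈ -501.0 - 13.856*I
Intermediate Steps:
P = -20 (P = 3 - 1*23 = 3 - 23 = -20)
x = I*sqrt(3) (x = sqrt(-3) = I*sqrt(3) ≈ 1.732*I)
z(l, v) = (-20 + l)*(v + I*sqrt(3)) (z(l, v) = (l - 20)*(v + I*sqrt(3)) = (-20 + l)*(v + I*sqrt(3)))
z(12, (6 + 3)**2) - 1*(-147) = (-20*(6 + 3)**2 + 12*(6 + 3)**2 - 20*I*sqrt(3) + I*12*sqrt(3)) - 1*(-147) = (-20*9**2 + 12*9**2 - 20*I*sqrt(3) + 12*I*sqrt(3)) + 147 = (-20*81 + 12*81 - 20*I*sqrt(3) + 12*I*sqrt(3)) + 147 = (-1620 + 972 - 20*I*sqrt(3) + 12*I*sqrt(3)) + 147 = (-648 - 8*I*sqrt(3)) + 147 = -501 - 8*I*sqrt(3)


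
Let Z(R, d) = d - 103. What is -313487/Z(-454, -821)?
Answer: 313487/924 ≈ 339.27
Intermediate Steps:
Z(R, d) = -103 + d
-313487/Z(-454, -821) = -313487/(-103 - 821) = -313487/(-924) = -313487*(-1/924) = 313487/924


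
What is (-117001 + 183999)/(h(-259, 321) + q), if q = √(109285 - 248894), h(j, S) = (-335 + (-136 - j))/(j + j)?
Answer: 1839363092/9365122565 - 4494292838*I*√139609/9365122565 ≈ 0.19641 - 179.31*I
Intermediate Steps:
h(j, S) = (-471 - j)/(2*j) (h(j, S) = (-471 - j)/((2*j)) = (-471 - j)*(1/(2*j)) = (-471 - j)/(2*j))
q = I*√139609 (q = √(-139609) = I*√139609 ≈ 373.64*I)
(-117001 + 183999)/(h(-259, 321) + q) = (-117001 + 183999)/((½)*(-471 - 1*(-259))/(-259) + I*√139609) = 66998/((½)*(-1/259)*(-471 + 259) + I*√139609) = 66998/((½)*(-1/259)*(-212) + I*√139609) = 66998/(106/259 + I*√139609)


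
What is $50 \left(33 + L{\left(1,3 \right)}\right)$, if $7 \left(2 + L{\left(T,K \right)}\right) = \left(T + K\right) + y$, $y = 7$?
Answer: $\frac{11400}{7} \approx 1628.6$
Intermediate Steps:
$L{\left(T,K \right)} = -1 + \frac{K}{7} + \frac{T}{7}$ ($L{\left(T,K \right)} = -2 + \frac{\left(T + K\right) + 7}{7} = -2 + \frac{\left(K + T\right) + 7}{7} = -2 + \frac{7 + K + T}{7} = -2 + \left(1 + \frac{K}{7} + \frac{T}{7}\right) = -1 + \frac{K}{7} + \frac{T}{7}$)
$50 \left(33 + L{\left(1,3 \right)}\right) = 50 \left(33 + \left(-1 + \frac{1}{7} \cdot 3 + \frac{1}{7} \cdot 1\right)\right) = 50 \left(33 + \left(-1 + \frac{3}{7} + \frac{1}{7}\right)\right) = 50 \left(33 - \frac{3}{7}\right) = 50 \cdot \frac{228}{7} = \frac{11400}{7}$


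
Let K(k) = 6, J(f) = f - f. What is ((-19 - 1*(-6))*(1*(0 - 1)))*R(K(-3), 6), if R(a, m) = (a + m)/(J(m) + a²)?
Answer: 13/3 ≈ 4.3333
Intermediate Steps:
J(f) = 0
R(a, m) = (a + m)/a² (R(a, m) = (a + m)/(0 + a²) = (a + m)/(a²) = (a + m)/a²)
((-19 - 1*(-6))*(1*(0 - 1)))*R(K(-3), 6) = ((-19 - 1*(-6))*(1*(0 - 1)))*((6 + 6)/6²) = ((-19 + 6)*(1*(-1)))*((1/36)*12) = -13*(-1)*(⅓) = 13*(⅓) = 13/3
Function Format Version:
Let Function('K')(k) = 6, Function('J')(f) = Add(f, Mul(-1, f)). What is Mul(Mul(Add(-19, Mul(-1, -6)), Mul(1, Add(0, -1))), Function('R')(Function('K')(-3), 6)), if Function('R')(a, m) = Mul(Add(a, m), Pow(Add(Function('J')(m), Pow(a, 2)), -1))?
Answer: Rational(13, 3) ≈ 4.3333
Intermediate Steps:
Function('J')(f) = 0
Function('R')(a, m) = Mul(Pow(a, -2), Add(a, m)) (Function('R')(a, m) = Mul(Add(a, m), Pow(Add(0, Pow(a, 2)), -1)) = Mul(Add(a, m), Pow(Pow(a, 2), -1)) = Mul(Add(a, m), Pow(a, -2)) = Mul(Pow(a, -2), Add(a, m)))
Mul(Mul(Add(-19, Mul(-1, -6)), Mul(1, Add(0, -1))), Function('R')(Function('K')(-3), 6)) = Mul(Mul(Add(-19, Mul(-1, -6)), Mul(1, Add(0, -1))), Mul(Pow(6, -2), Add(6, 6))) = Mul(Mul(Add(-19, 6), Mul(1, -1)), Mul(Rational(1, 36), 12)) = Mul(Mul(-13, -1), Rational(1, 3)) = Mul(13, Rational(1, 3)) = Rational(13, 3)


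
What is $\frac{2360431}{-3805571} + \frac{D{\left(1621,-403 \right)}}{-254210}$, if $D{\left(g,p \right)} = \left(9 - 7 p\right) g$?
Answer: $- \frac{164162143064}{8794674581} \approx -18.666$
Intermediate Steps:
$D{\left(g,p \right)} = g \left(9 - 7 p\right)$
$\frac{2360431}{-3805571} + \frac{D{\left(1621,-403 \right)}}{-254210} = \frac{2360431}{-3805571} + \frac{1621 \left(9 - -2821\right)}{-254210} = 2360431 \left(- \frac{1}{3805571}\right) + 1621 \left(9 + 2821\right) \left(- \frac{1}{254210}\right) = - \frac{2360431}{3805571} + 1621 \cdot 2830 \left(- \frac{1}{254210}\right) = - \frac{2360431}{3805571} + 4587430 \left(- \frac{1}{254210}\right) = - \frac{2360431}{3805571} - \frac{458743}{25421} = - \frac{164162143064}{8794674581}$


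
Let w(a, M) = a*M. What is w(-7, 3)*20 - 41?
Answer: -461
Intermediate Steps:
w(a, M) = M*a
w(-7, 3)*20 - 41 = (3*(-7))*20 - 41 = -21*20 - 41 = -420 - 41 = -461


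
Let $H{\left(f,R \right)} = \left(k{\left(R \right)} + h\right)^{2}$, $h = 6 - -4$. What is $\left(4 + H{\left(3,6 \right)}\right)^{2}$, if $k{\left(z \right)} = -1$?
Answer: $7225$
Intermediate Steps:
$h = 10$ ($h = 6 + 4 = 10$)
$H{\left(f,R \right)} = 81$ ($H{\left(f,R \right)} = \left(-1 + 10\right)^{2} = 9^{2} = 81$)
$\left(4 + H{\left(3,6 \right)}\right)^{2} = \left(4 + 81\right)^{2} = 85^{2} = 7225$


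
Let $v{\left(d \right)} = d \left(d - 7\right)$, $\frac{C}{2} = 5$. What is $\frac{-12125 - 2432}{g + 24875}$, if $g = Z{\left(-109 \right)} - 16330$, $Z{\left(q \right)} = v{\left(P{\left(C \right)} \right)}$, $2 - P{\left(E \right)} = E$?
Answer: $- \frac{14557}{8665} \approx -1.68$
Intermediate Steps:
$C = 10$ ($C = 2 \cdot 5 = 10$)
$P{\left(E \right)} = 2 - E$
$v{\left(d \right)} = d \left(-7 + d\right)$
$Z{\left(q \right)} = 120$ ($Z{\left(q \right)} = \left(2 - 10\right) \left(-7 + \left(2 - 10\right)\right) = - 8 \left(-7 - 8\right) = \left(-8\right) \left(-15\right) = 120$)
$g = -16210$ ($g = 120 - 16330 = -16210$)
$\frac{-12125 - 2432}{g + 24875} = \frac{-12125 - 2432}{-16210 + 24875} = - \frac{14557}{8665}$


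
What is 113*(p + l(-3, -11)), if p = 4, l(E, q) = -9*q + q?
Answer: 10396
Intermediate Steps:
l(E, q) = -8*q
113*(p + l(-3, -11)) = 113*(4 - 8*(-11)) = 113*(4 + 88) = 113*92 = 10396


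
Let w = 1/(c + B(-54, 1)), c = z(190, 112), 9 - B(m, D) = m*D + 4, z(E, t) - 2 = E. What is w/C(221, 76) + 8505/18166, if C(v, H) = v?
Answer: 471799021/1007686186 ≈ 0.46820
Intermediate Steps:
z(E, t) = 2 + E
B(m, D) = 5 - D*m (B(m, D) = 9 - (m*D + 4) = 9 - (D*m + 4) = 9 - (4 + D*m) = 9 + (-4 - D*m) = 5 - D*m)
c = 192 (c = 2 + 190 = 192)
w = 1/251 (w = 1/(192 + (5 - 1*1*(-54))) = 1/(192 + (5 + 54)) = 1/(192 + 59) = 1/251 ≈ 0.0039841)
w/C(221, 76) + 8505/18166 = (1/251)/221 + 8505/18166 = (1/251)*(1/221) + 8505*(1/18166) = 1/55471 + 8505/18166 = 471799021/1007686186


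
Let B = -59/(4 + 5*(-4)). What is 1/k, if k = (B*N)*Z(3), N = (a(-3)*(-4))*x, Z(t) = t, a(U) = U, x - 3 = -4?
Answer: -4/531 ≈ -0.0075330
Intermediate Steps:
x = -1 (x = 3 - 4 = -1)
N = -12 (N = -3*(-4)*(-1) = 12*(-1) = -12)
B = 59/16 (B = -59/(4 - 20) = -59/(-16) = -59*(-1/16) = 59/16 ≈ 3.6875)
k = -531/4 (k = ((59/16)*(-12))*3 = -177/4*3 = -531/4 ≈ -132.75)
1/k = 1/(-531/4) = -4/531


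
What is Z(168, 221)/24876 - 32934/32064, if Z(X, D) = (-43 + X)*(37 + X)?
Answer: 98909/33234336 ≈ 0.0029761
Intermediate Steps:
Z(168, 221)/24876 - 32934/32064 = (-1591 + 168² - 6*168)/24876 - 32934/32064 = (-1591 + 28224 - 1008)*(1/24876) - 32934*1/32064 = 25625*(1/24876) - 5489/5344 = 25625/24876 - 5489/5344 = 98909/33234336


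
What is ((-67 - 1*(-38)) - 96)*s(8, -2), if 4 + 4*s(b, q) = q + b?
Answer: -125/2 ≈ -62.500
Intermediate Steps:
s(b, q) = -1 + b/4 + q/4 (s(b, q) = -1 + (q + b)/4 = -1 + (b + q)/4 = -1 + (b/4 + q/4) = -1 + b/4 + q/4)
((-67 - 1*(-38)) - 96)*s(8, -2) = ((-67 - 1*(-38)) - 96)*(-1 + (1/4)*8 + (1/4)*(-2)) = ((-67 + 38) - 96)*(-1 + 2 - 1/2) = (-29 - 96)*(1/2) = -125*1/2 = -125/2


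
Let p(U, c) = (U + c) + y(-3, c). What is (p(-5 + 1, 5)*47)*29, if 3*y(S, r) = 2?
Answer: 6815/3 ≈ 2271.7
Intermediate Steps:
y(S, r) = ⅔ (y(S, r) = (⅓)*2 = ⅔)
p(U, c) = ⅔ + U + c (p(U, c) = (U + c) + ⅔ = ⅔ + U + c)
(p(-5 + 1, 5)*47)*29 = ((⅔ + (-5 + 1) + 5)*47)*29 = ((⅔ - 4 + 5)*47)*29 = ((5/3)*47)*29 = (235/3)*29 = 6815/3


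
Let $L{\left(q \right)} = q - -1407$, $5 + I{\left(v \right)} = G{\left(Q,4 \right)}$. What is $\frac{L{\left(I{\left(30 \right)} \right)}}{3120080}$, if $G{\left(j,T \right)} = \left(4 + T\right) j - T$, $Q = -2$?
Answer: $\frac{691}{1560040} \approx 0.00044294$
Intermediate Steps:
$G{\left(j,T \right)} = - T + j \left(4 + T\right)$ ($G{\left(j,T \right)} = j \left(4 + T\right) - T = - T + j \left(4 + T\right)$)
$I{\left(v \right)} = -25$ ($I{\left(v \right)} = -5 + \left(\left(-1\right) 4 + 4 \left(-2\right) + 4 \left(-2\right)\right) = -5 - 20 = -25$)
$L{\left(q \right)} = 1407 + q$ ($L{\left(q \right)} = q + 1407 = 1407 + q$)
$\frac{L{\left(I{\left(30 \right)} \right)}}{3120080} = \frac{1407 - 25}{3120080} = 1382 \cdot \frac{1}{3120080} = \frac{691}{1560040}$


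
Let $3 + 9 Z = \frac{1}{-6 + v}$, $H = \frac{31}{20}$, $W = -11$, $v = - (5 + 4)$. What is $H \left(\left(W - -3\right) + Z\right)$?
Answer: $- \frac{17453}{1350} \approx -12.928$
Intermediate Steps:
$v = -9$ ($v = \left(-1\right) 9 = -9$)
$H = \frac{31}{20}$ ($H = 31 \cdot \frac{1}{20} = \frac{31}{20} \approx 1.55$)
$Z = - \frac{46}{135}$ ($Z = - \frac{1}{3} + \frac{1}{9 \left(-6 - 9\right)} = - \frac{1}{3} + \frac{1}{9 \left(-15\right)} = - \frac{1}{3} + \frac{1}{9} \left(- \frac{1}{15}\right) = - \frac{1}{3} - \frac{1}{135} = - \frac{46}{135} \approx -0.34074$)
$H \left(\left(W - -3\right) + Z\right) = \frac{31 \left(\left(-11 - -3\right) - \frac{46}{135}\right)}{20} = \frac{31 \left(\left(-11 + 3\right) - \frac{46}{135}\right)}{20} = \frac{31 \left(-8 - \frac{46}{135}\right)}{20} = \frac{31}{20} \left(- \frac{1126}{135}\right) = - \frac{17453}{1350}$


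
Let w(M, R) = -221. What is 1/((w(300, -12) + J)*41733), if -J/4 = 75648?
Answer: -1/12637294929 ≈ -7.9131e-11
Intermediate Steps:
J = -302592 (J = -4*75648 = -302592)
1/((w(300, -12) + J)*41733) = 1/(-221 - 302592*41733) = (1/41733)/(-302813) = -1/302813*1/41733 = -1/12637294929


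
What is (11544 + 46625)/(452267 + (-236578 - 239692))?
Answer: -58169/24003 ≈ -2.4234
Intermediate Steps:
(11544 + 46625)/(452267 + (-236578 - 239692)) = 58169/(452267 - 476270) = 58169/(-24003) = 58169*(-1/24003) = -58169/24003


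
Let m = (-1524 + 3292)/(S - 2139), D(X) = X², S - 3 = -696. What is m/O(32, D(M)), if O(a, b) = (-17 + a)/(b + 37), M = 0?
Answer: -8177/5310 ≈ -1.5399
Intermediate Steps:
S = -693 (S = 3 - 696 = -693)
O(a, b) = (-17 + a)/(37 + b)
m = -221/354 (m = (-1524 + 3292)/(-693 - 2139) = 1768/(-2832) = 1768*(-1/2832) = -221/354 ≈ -0.62429)
m/O(32, D(M)) = -221*(37 + 0²)/(-17 + 32)/354 = -221/(354*(15/(37 + 0))) = -221/(354*(15/37)) = -221/(354*((1/37)*15)) = -221/(354*15/37) = -221/354*37/15 = -8177/5310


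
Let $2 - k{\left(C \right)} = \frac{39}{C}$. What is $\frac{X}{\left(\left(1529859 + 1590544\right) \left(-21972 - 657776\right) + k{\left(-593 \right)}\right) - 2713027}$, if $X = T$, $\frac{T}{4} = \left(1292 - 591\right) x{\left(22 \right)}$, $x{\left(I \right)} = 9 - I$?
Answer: $\frac{10808018}{628903307000539} \approx 1.7185 \cdot 10^{-8}$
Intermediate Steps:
$k{\left(C \right)} = 2 - \frac{39}{C}$
$T = -36452$ ($T = 4 \left(1292 - 591\right) \left(9 - 22\right) = 4 \cdot 701 \left(9 - 22\right) = 4 \cdot 701 \left(-13\right) = 4 \left(-9113\right) = -36452$)
$X = -36452$
$\frac{X}{\left(\left(1529859 + 1590544\right) \left(-21972 - 657776\right) + k{\left(-593 \right)}\right) - 2713027} = - \frac{36452}{\left(\left(1529859 + 1590544\right) \left(-21972 - 657776\right) + \left(2 - \frac{39}{-593}\right)\right) - 2713027} = - \frac{36452}{\left(3120403 \left(-679748\right) + \left(2 - - \frac{39}{593}\right)\right) - 2713027} = - \frac{36452}{\left(-2121087698444 + \left(2 + \frac{39}{593}\right)\right) - 2713027} = - \frac{36452}{\left(-2121087698444 + \frac{1225}{593}\right) - 2713027} = - \frac{36452}{- \frac{1257805005176067}{593} - 2713027} = - \frac{36452}{- \frac{1257806614001078}{593}} = \left(-36452\right) \left(- \frac{593}{1257806614001078}\right) = \frac{10808018}{628903307000539}$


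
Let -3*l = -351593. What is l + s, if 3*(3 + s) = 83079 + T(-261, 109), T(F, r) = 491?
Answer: 435154/3 ≈ 1.4505e+5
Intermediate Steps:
l = 351593/3 (l = -1/3*(-351593) = 351593/3 ≈ 1.1720e+5)
s = 83561/3 (s = -3 + (83079 + 491)/3 = -3 + (1/3)*83570 = -3 + 83570/3 = 83561/3 ≈ 27854.)
l + s = 351593/3 + 83561/3 = 435154/3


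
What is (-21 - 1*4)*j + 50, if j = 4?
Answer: -50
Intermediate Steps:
(-21 - 1*4)*j + 50 = (-21 - 1*4)*4 + 50 = (-21 - 4)*4 + 50 = -25*4 + 50 = -100 + 50 = -50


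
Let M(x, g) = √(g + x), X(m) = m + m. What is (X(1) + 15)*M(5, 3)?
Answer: 34*√2 ≈ 48.083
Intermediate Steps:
X(m) = 2*m
(X(1) + 15)*M(5, 3) = (2*1 + 15)*√(3 + 5) = (2 + 15)*√8 = 17*(2*√2) = 34*√2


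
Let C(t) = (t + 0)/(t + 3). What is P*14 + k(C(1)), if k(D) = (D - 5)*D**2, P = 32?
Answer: 28653/64 ≈ 447.70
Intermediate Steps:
C(t) = t/(3 + t)
k(D) = D**2*(-5 + D) (k(D) = (-5 + D)*D**2 = D**2*(-5 + D))
P*14 + k(C(1)) = 32*14 + (1/(3 + 1))**2*(-5 + 1/(3 + 1)) = 448 + (1/4)**2*(-5 + 1/4) = 448 + (1/16)*(-19/4) = 448 - 19/64 = 28653/64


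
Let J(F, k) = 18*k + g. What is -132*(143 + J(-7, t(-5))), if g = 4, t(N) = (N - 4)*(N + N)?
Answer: -233244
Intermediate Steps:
t(N) = 2*N*(-4 + N) (t(N) = (-4 + N)*(2*N) = 2*N*(-4 + N))
J(F, k) = 4 + 18*k (J(F, k) = 18*k + 4 = 4 + 18*k)
-132*(143 + J(-7, t(-5))) = -132*(143 + (4 + 18*(2*(-5)*(-4 - 5)))) = -132*(143 + (4 + 18*(2*(-5)*(-9)))) = -132*(143 + (4 + 18*90)) = -132*(143 + (4 + 1620)) = -132*(143 + 1624) = -132*1767 = -233244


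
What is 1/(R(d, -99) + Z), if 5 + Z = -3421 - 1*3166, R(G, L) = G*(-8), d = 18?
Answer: -1/6736 ≈ -0.00014846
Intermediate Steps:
R(G, L) = -8*G
Z = -6592 (Z = -5 + (-3421 - 1*3166) = -5 + (-3421 - 3166) = -5 - 6587 = -6592)
1/(R(d, -99) + Z) = 1/(-8*18 - 6592) = 1/(-144 - 6592) = 1/(-6736) = -1/6736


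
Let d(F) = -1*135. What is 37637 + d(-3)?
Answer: 37502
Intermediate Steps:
d(F) = -135
37637 + d(-3) = 37637 - 135 = 37502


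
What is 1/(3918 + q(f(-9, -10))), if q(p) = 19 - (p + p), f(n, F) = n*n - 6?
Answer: 1/3787 ≈ 0.00026406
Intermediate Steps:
f(n, F) = -6 + n**2 (f(n, F) = n**2 - 6 = -6 + n**2)
q(p) = 19 - 2*p
1/(3918 + q(f(-9, -10))) = 1/(3918 + (19 - 2*(-6 + (-9)**2))) = 1/(3918 + (19 - 2*(-6 + 81))) = 1/(3918 + (19 - 2*75)) = 1/(3918 + (19 - 150)) = 1/(3918 - 131) = 1/3787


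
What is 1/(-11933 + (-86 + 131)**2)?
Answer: -1/9908 ≈ -0.00010093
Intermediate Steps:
1/(-11933 + (-86 + 131)**2) = 1/(-11933 + 45**2) = 1/(-11933 + 2025) = 1/(-9908) = -1/9908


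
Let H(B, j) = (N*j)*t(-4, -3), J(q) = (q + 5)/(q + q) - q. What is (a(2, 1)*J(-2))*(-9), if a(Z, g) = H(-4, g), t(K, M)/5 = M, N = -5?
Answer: -3375/4 ≈ -843.75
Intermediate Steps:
t(K, M) = 5*M
J(q) = -q + (5 + q)/(2*q) (J(q) = (5 + q)/((2*q)) - q = (5 + q)*(1/(2*q)) - q = (5 + q)/(2*q) - q = -q + (5 + q)/(2*q))
H(B, j) = 75*j (H(B, j) = (-5*j)*(5*(-3)) = -5*j*(-15) = 75*j)
a(Z, g) = 75*g
(a(2, 1)*J(-2))*(-9) = ((75*1)*(½ - 1*(-2) + (5/2)/(-2)))*(-9) = (75*(½ + 2 + (5/2)*(-½)))*(-9) = (75*(½ + 2 - 5/4))*(-9) = (75*(5/4))*(-9) = (375/4)*(-9) = -3375/4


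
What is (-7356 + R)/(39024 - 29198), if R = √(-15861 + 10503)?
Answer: -3678/4913 + I*√5358/9826 ≈ -0.74863 + 0.0074495*I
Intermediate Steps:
R = I*√5358 (R = √(-5358) = I*√5358 ≈ 73.198*I)
(-7356 + R)/(39024 - 29198) = (-7356 + I*√5358)/(39024 - 29198) = (-7356 + I*√5358)/9826 = (-7356 + I*√5358)*(1/9826) = -3678/4913 + I*√5358/9826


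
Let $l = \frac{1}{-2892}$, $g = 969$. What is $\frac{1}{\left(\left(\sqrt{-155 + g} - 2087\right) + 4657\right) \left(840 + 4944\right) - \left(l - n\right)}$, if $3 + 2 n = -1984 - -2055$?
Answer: $\frac{124325146087788}{1847854844624750460145} - \frac{48375432576 \sqrt{814}}{1847854844624750460145} \approx 6.6534 \cdot 10^{-8}$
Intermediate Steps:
$n = 34$ ($n = - \frac{3}{2} + \frac{-1984 - -2055}{2} = - \frac{3}{2} + \frac{-1984 + 2055}{2} = - \frac{3}{2} + \frac{1}{2} \cdot 71 = - \frac{3}{2} + \frac{71}{2} = 34$)
$l = - \frac{1}{2892} \approx -0.00034578$
$\frac{1}{\left(\left(\sqrt{-155 + g} - 2087\right) + 4657\right) \left(840 + 4944\right) - \left(l - n\right)} = \frac{1}{\left(\left(\sqrt{-155 + 969} - 2087\right) + 4657\right) \left(840 + 4944\right) + \left(34 - - \frac{1}{2892}\right)} = \frac{1}{\left(\left(\sqrt{814} - 2087\right) + 4657\right) 5784 + \left(34 + \frac{1}{2892}\right)} = \frac{1}{\left(\left(-2087 + \sqrt{814}\right) + 4657\right) 5784 + \frac{98329}{2892}} = \frac{1}{\left(2570 + \sqrt{814}\right) 5784 + \frac{98329}{2892}} = \frac{1}{\left(14864880 + 5784 \sqrt{814}\right) + \frac{98329}{2892}} = \frac{1}{\frac{42989331289}{2892} + 5784 \sqrt{814}}$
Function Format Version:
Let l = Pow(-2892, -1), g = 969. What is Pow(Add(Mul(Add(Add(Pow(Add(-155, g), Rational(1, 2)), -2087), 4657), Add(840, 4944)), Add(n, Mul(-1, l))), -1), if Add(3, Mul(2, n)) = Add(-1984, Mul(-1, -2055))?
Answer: Add(Rational(124325146087788, 1847854844624750460145), Mul(Rational(-48375432576, 1847854844624750460145), Pow(814, Rational(1, 2)))) ≈ 6.6534e-8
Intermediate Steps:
n = 34 (n = Add(Rational(-3, 2), Mul(Rational(1, 2), Add(-1984, Mul(-1, -2055)))) = Add(Rational(-3, 2), Mul(Rational(1, 2), Add(-1984, 2055))) = Add(Rational(-3, 2), Mul(Rational(1, 2), 71)) = Add(Rational(-3, 2), Rational(71, 2)) = 34)
l = Rational(-1, 2892) ≈ -0.00034578
Pow(Add(Mul(Add(Add(Pow(Add(-155, g), Rational(1, 2)), -2087), 4657), Add(840, 4944)), Add(n, Mul(-1, l))), -1) = Pow(Add(Mul(Add(Add(Pow(Add(-155, 969), Rational(1, 2)), -2087), 4657), Add(840, 4944)), Add(34, Mul(-1, Rational(-1, 2892)))), -1) = Pow(Add(Mul(Add(Add(Pow(814, Rational(1, 2)), -2087), 4657), 5784), Add(34, Rational(1, 2892))), -1) = Pow(Add(Mul(Add(Add(-2087, Pow(814, Rational(1, 2))), 4657), 5784), Rational(98329, 2892)), -1) = Pow(Add(Mul(Add(2570, Pow(814, Rational(1, 2))), 5784), Rational(98329, 2892)), -1) = Pow(Add(Add(14864880, Mul(5784, Pow(814, Rational(1, 2)))), Rational(98329, 2892)), -1) = Pow(Add(Rational(42989331289, 2892), Mul(5784, Pow(814, Rational(1, 2)))), -1)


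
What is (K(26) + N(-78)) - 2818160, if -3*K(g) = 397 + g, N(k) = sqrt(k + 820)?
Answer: -2818301 + sqrt(742) ≈ -2.8183e+6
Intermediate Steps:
N(k) = sqrt(820 + k)
K(g) = -397/3 - g/3 (K(g) = -(397 + g)/3 = -397/3 - g/3)
(K(26) + N(-78)) - 2818160 = ((-397/3 - 1/3*26) + sqrt(820 - 78)) - 2818160 = ((-397/3 - 26/3) + sqrt(742)) - 2818160 = (-141 + sqrt(742)) - 2818160 = -2818301 + sqrt(742)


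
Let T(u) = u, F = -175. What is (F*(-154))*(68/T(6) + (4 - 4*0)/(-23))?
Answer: 20751500/69 ≈ 3.0075e+5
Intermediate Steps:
(F*(-154))*(68/T(6) + (4 - 4*0)/(-23)) = (-175*(-154))*(68/6 + (4 - 4*0)/(-23)) = 26950*(68*(⅙) + (4 + 0)*(-1/23)) = 26950*(34/3 + 4*(-1/23)) = 26950*(34/3 - 4/23) = 26950*(770/69) = 20751500/69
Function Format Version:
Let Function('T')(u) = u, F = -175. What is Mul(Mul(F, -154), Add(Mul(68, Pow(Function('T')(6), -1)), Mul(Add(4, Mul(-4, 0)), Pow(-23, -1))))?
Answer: Rational(20751500, 69) ≈ 3.0075e+5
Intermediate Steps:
Mul(Mul(F, -154), Add(Mul(68, Pow(Function('T')(6), -1)), Mul(Add(4, Mul(-4, 0)), Pow(-23, -1)))) = Mul(Mul(-175, -154), Add(Mul(68, Pow(6, -1)), Mul(Add(4, Mul(-4, 0)), Pow(-23, -1)))) = Mul(26950, Add(Mul(68, Rational(1, 6)), Mul(Add(4, 0), Rational(-1, 23)))) = Mul(26950, Add(Rational(34, 3), Mul(4, Rational(-1, 23)))) = Mul(26950, Add(Rational(34, 3), Rational(-4, 23))) = Mul(26950, Rational(770, 69)) = Rational(20751500, 69)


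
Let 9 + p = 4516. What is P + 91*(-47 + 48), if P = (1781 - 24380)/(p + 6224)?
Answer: 317974/3577 ≈ 88.894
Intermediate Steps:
p = 4507 (p = -9 + 4516 = 4507)
P = -7533/3577 (P = (1781 - 24380)/(4507 + 6224) = -22599/10731 = -22599*1/10731 = -7533/3577 ≈ -2.1060)
P + 91*(-47 + 48) = -7533/3577 + 91*(-47 + 48) = -7533/3577 + 91*1 = -7533/3577 + 91 = 317974/3577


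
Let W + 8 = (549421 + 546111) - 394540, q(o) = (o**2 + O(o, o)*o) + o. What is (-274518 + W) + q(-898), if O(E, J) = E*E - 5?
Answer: -722914330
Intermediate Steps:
O(E, J) = -5 + E**2 (O(E, J) = E**2 - 5 = -5 + E**2)
q(o) = o + o**2 + o*(-5 + o**2) (q(o) = (o**2 + (-5 + o**2)*o) + o = (o**2 + o*(-5 + o**2)) + o = o + o**2 + o*(-5 + o**2))
W = 700984 (W = -8 + ((549421 + 546111) - 394540) = -8 + (1095532 - 394540) = -8 + 700992 = 700984)
(-274518 + W) + q(-898) = (-274518 + 700984) - 898*(-4 - 898 + (-898)**2) = 426466 - 898*(-4 - 898 + 806404) = 426466 - 898*805502 = 426466 - 723340796 = -722914330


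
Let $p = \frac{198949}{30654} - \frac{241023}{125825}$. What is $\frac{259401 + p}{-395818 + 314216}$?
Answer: $- \frac{1000537560748433}{314742141359100} \approx -3.1789$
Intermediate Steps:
$p = \frac{17644438883}{3857039550}$ ($p = 198949 \cdot \frac{1}{30654} - \frac{241023}{125825} = \frac{198949}{30654} - \frac{241023}{125825} = \frac{17644438883}{3857039550} \approx 4.5746$)
$\frac{259401 + p}{-395818 + 314216} = \frac{259401 + \frac{17644438883}{3857039550}}{-395818 + 314216} = \frac{1000537560748433}{3857039550 \left(-81602\right)} = \frac{1000537560748433}{3857039550} \left(- \frac{1}{81602}\right) = - \frac{1000537560748433}{314742141359100}$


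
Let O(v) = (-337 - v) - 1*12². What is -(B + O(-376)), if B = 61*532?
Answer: -32347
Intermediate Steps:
B = 32452
O(v) = -481 - v (O(v) = (-337 - v) - 1*144 = (-337 - v) - 144 = -481 - v)
-(B + O(-376)) = -(32452 + (-481 - 1*(-376))) = -(32452 + (-481 + 376)) = -(32452 - 105) = -1*32347 = -32347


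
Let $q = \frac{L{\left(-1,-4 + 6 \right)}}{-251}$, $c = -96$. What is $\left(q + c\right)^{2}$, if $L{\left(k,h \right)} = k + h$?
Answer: $\frac{580665409}{63001} \approx 9216.8$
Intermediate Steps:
$L{\left(k,h \right)} = h + k$
$q = - \frac{1}{251}$ ($q = \frac{\left(-4 + 6\right) - 1}{-251} = \left(2 - 1\right) \left(- \frac{1}{251}\right) = 1 \left(- \frac{1}{251}\right) = - \frac{1}{251} \approx -0.0039841$)
$\left(q + c\right)^{2} = \left(- \frac{1}{251} - 96\right)^{2} = \left(- \frac{24097}{251}\right)^{2} = \frac{580665409}{63001}$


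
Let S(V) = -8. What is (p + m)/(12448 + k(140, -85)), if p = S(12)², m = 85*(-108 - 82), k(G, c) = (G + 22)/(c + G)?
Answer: -442365/342401 ≈ -1.2920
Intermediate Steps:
k(G, c) = (22 + G)/(G + c)
m = -16150 (m = 85*(-190) = -16150)
p = 64 (p = (-8)² = 64)
(p + m)/(12448 + k(140, -85)) = (64 - 16150)/(12448 + (22 + 140)/(140 - 85)) = -16086/(12448 + 162/55) = -16086/684802/55 = -16086*55/684802 = -442365/342401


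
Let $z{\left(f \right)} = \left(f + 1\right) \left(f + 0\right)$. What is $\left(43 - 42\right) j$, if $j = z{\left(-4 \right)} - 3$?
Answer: $9$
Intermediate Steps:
$z{\left(f \right)} = f \left(1 + f\right)$ ($z{\left(f \right)} = \left(1 + f\right) f = f \left(1 + f\right)$)
$j = 9$ ($j = - 4 \left(1 - 4\right) - 3 = \left(-4\right) \left(-3\right) - 3 = 12 - 3 = 9$)
$\left(43 - 42\right) j = \left(43 - 42\right) 9 = 1 \cdot 9 = 9$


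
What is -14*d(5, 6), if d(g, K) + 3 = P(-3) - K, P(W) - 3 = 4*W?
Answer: 252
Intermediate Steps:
P(W) = 3 + 4*W
d(g, K) = -12 - K (d(g, K) = -3 + ((3 + 4*(-3)) - K) = -3 + ((3 - 12) - K) = -3 + (-9 - K) = -12 - K)
-14*d(5, 6) = -14*(-12 - 1*6) = -14*(-12 - 6) = -14*(-18) = 252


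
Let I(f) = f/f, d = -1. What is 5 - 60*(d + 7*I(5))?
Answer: -355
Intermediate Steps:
I(f) = 1
5 - 60*(d + 7*I(5)) = 5 - 60*(-1 + 7*1) = 5 - 60*(-1 + 7) = 5 - 60*6 = 5 - 360 = -355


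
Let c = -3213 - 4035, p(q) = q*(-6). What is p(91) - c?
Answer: 6702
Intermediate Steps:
p(q) = -6*q
c = -7248
p(91) - c = -6*91 - 1*(-7248) = -546 + 7248 = 6702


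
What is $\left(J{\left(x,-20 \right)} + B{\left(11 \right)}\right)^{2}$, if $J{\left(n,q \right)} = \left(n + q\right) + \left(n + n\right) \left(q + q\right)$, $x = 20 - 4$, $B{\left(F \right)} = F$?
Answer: $1620529$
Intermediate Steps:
$x = 16$ ($x = 20 - 4 = 16$)
$J{\left(n,q \right)} = n + q + 4 n q$ ($J{\left(n,q \right)} = \left(n + q\right) + 2 n 2 q = \left(n + q\right) + 4 n q = n + q + 4 n q$)
$\left(J{\left(x,-20 \right)} + B{\left(11 \right)}\right)^{2} = \left(\left(16 - 20 + 4 \cdot 16 \left(-20\right)\right) + 11\right)^{2} = \left(\left(16 - 20 - 1280\right) + 11\right)^{2} = \left(-1284 + 11\right)^{2} = \left(-1273\right)^{2} = 1620529$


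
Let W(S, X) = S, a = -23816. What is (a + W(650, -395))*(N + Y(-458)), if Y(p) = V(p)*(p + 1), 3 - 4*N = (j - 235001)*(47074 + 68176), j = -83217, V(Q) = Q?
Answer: -424811873183841/2 ≈ -2.1241e+14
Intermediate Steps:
N = 36674624503/4 (N = 3/4 - (-83217 - 235001)*(47074 + 68176)/4 = 3/4 - (-159109)*115250/2 = 3/4 - 1/4*(-36674624500) = 3/4 + 9168656125 = 36674624503/4 ≈ 9.1687e+9)
Y(p) = p*(1 + p) (Y(p) = p*(p + 1) = p*(1 + p))
(a + W(650, -395))*(N + Y(-458)) = (-23816 + 650)*(36674624503/4 - 458*(1 - 458)) = -23166*(36674624503/4 - 458*(-457)) = -23166*(36674624503/4 + 209306) = -23166*36675461727/4 = -424811873183841/2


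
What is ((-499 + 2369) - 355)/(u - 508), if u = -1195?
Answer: -1515/1703 ≈ -0.88961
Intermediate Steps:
((-499 + 2369) - 355)/(u - 508) = ((-499 + 2369) - 355)/(-1195 - 508) = (1870 - 355)/(-1703) = 1515*(-1/1703) = -1515/1703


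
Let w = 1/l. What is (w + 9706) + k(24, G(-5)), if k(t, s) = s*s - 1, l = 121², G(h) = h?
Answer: 142456931/14641 ≈ 9730.0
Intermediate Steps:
l = 14641
k(t, s) = -1 + s² (k(t, s) = s² - 1 = -1 + s²)
w = 1/14641 ≈ 6.8301e-5
(w + 9706) + k(24, G(-5)) = (1/14641 + 9706) + (-1 + (-5)²) = 142105547/14641 + (-1 + 25) = 142105547/14641 + 24 = 142456931/14641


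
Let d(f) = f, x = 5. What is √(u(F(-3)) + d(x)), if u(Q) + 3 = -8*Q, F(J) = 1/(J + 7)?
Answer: 0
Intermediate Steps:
F(J) = 1/(7 + J)
u(Q) = -3 - 8*Q
√(u(F(-3)) + d(x)) = √((-3 - 8/(7 - 3)) + 5) = √((-3 - 8/4) + 5) = √((-3 - 8*¼) + 5) = √((-3 - 2) + 5) = √(-5 + 5) = √0 = 0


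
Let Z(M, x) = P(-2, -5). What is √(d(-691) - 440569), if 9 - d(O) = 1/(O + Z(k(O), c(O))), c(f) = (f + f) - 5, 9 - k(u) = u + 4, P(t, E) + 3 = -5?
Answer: I*√215258055861/699 ≈ 663.75*I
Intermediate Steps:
P(t, E) = -8 (P(t, E) = -3 - 5 = -8)
k(u) = 5 - u (k(u) = 9 - (u + 4) = 9 - (4 + u) = 9 + (-4 - u) = 5 - u)
c(f) = -5 + 2*f (c(f) = 2*f - 5 = -5 + 2*f)
Z(M, x) = -8
d(O) = 9 - 1/(-8 + O) (d(O) = 9 - 1/(O - 8) = 9 - 1/(-8 + O))
√(d(-691) - 440569) = √((-73 + 9*(-691))/(-8 - 691) - 440569) = √((-73 - 6219)/(-699) - 440569) = √(-1/699*(-6292) - 440569) = √(6292/699 - 440569) = √(-307951439/699) = I*√215258055861/699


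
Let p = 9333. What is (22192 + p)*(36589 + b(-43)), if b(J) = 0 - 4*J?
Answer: 1158890525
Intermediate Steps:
b(J) = -4*J
(22192 + p)*(36589 + b(-43)) = (22192 + 9333)*(36589 - 4*(-43)) = 31525*(36589 + 172) = 31525*36761 = 1158890525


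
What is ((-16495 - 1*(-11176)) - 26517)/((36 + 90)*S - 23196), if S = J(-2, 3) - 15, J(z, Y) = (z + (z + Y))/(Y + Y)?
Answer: 10612/8369 ≈ 1.2680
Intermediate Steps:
J(z, Y) = (Y + 2*z)/(2*Y) (J(z, Y) = (z + (Y + z))/((2*Y)) = (Y + 2*z)*(1/(2*Y)) = (Y + 2*z)/(2*Y))
S = -91/6 (S = (-2 + (1/2)*3)/3 - 15 = (-2 + 3/2)/3 - 15 = (1/3)*(-1/2) - 15 = -1/6 - 15 = -91/6 ≈ -15.167)
((-16495 - 1*(-11176)) - 26517)/((36 + 90)*S - 23196) = ((-16495 - 1*(-11176)) - 26517)/((36 + 90)*(-91/6) - 23196) = ((-16495 + 11176) - 26517)/(126*(-91/6) - 23196) = (-5319 - 26517)/(-1911 - 23196) = -31836/(-25107) = -31836*(-1/25107) = 10612/8369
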